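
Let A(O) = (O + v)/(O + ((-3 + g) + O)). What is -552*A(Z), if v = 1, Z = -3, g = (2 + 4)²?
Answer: 368/9 ≈ 40.889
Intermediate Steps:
g = 36 (g = 6² = 36)
A(O) = (1 + O)/(33 + 2*O) (A(O) = (O + 1)/(O + ((-3 + 36) + O)) = (1 + O)/(O + (33 + O)) = (1 + O)/(33 + 2*O))
-552*A(Z) = -552*(1 - 3)/(33 + 2*(-3)) = -552*(-2)/(33 - 6) = -552*(-2)/27 = -184*(-2)/9 = -552*(-2/27) = 368/9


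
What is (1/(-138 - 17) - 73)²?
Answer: 128051856/24025 ≈ 5329.9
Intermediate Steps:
(1/(-138 - 17) - 73)² = (1/(-155) - 73)² = (-1/155 - 73)² = (-11316/155)² = 128051856/24025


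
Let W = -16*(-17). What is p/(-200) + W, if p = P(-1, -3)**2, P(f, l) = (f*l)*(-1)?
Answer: 54391/200 ≈ 271.96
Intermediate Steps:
P(f, l) = -f*l
p = 9 (p = (-1*(-1)*(-3))**2 = (-3)**2 = 9)
W = 272
p/(-200) + W = 9/(-200) + 272 = 9*(-1/200) + 272 = -9/200 + 272 = 54391/200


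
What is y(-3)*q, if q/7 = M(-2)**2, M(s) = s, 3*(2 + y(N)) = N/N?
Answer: -140/3 ≈ -46.667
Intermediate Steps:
y(N) = -5/3 (y(N) = -2 + (N/N)/3 = -2 + (1/3)*1 = -2 + 1/3 = -5/3)
q = 28 (q = 7*(-2)**2 = 7*4 = 28)
y(-3)*q = -5/3*28 = -140/3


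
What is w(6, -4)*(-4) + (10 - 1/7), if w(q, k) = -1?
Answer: 97/7 ≈ 13.857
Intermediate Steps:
w(6, -4)*(-4) + (10 - 1/7) = -1*(-4) + (10 - 1/7) = 4 + (10 - 1*1/7) = 4 + (10 - 1/7) = 4 + 69/7 = 97/7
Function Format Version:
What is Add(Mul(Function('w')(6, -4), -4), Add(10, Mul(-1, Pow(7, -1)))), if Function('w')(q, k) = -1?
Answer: Rational(97, 7) ≈ 13.857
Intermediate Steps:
Add(Mul(Function('w')(6, -4), -4), Add(10, Mul(-1, Pow(7, -1)))) = Add(Mul(-1, -4), Add(10, Mul(-1, Pow(7, -1)))) = Add(4, Add(10, Mul(-1, Rational(1, 7)))) = Add(4, Add(10, Rational(-1, 7))) = Add(4, Rational(69, 7)) = Rational(97, 7)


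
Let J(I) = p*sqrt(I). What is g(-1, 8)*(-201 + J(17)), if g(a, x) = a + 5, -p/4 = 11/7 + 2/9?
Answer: -804 - 1808*sqrt(17)/63 ≈ -922.33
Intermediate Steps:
p = -452/63 (p = -4*(11/7 + 2/9) = -4*113/63 = -452/63 ≈ -7.1746)
J(I) = -452*sqrt(I)/63
g(a, x) = 5 + a
g(-1, 8)*(-201 + J(17)) = (5 - 1)*(-201 - 452*sqrt(17)/63) = 4*(-201 - 452*sqrt(17)/63) = -804 - 1808*sqrt(17)/63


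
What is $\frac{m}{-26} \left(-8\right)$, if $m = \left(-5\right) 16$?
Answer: $- \frac{320}{13} \approx -24.615$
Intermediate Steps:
$m = -80$
$\frac{m}{-26} \left(-8\right) = - \frac{80}{-26} \left(-8\right) = \left(-80\right) \left(- \frac{1}{26}\right) \left(-8\right) = \frac{40}{13} \left(-8\right) = - \frac{320}{13}$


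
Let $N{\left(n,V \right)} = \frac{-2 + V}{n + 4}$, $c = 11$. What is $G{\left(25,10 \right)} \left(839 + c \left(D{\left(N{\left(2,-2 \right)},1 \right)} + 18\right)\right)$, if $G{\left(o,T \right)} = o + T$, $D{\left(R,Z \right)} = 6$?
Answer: $38605$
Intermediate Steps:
$N{\left(n,V \right)} = \frac{-2 + V}{4 + n}$
$G{\left(o,T \right)} = T + o$
$G{\left(25,10 \right)} \left(839 + c \left(D{\left(N{\left(2,-2 \right)},1 \right)} + 18\right)\right) = \left(10 + 25\right) \left(839 + 11 \left(6 + 18\right)\right) = 35 \left(839 + 11 \cdot 24\right) = 35 \left(839 + 264\right) = 35 \cdot 1103 = 38605$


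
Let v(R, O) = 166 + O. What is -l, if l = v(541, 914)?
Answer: -1080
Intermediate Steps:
l = 1080 (l = 166 + 914 = 1080)
-l = -1*1080 = -1080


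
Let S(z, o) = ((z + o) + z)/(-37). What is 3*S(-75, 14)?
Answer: 408/37 ≈ 11.027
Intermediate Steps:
S(z, o) = -2*z/37 - o/37 (S(z, o) = ((o + z) + z)*(-1/37) = (o + 2*z)*(-1/37) = -2*z/37 - o/37)
3*S(-75, 14) = 3*(-2/37*(-75) - 1/37*14) = 3*(150/37 - 14/37) = 3*(136/37) = 408/37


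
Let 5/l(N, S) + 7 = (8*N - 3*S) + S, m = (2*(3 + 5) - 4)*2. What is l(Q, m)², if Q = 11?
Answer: 25/1089 ≈ 0.022957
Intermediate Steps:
m = 24 (m = (2*8 - 4)*2 = (16 - 4)*2 = 12*2 = 24)
l(N, S) = 5/(-7 - 2*S + 8*N) (l(N, S) = 5/(-7 + ((8*N - 3*S) + S)) = 5/(-7 + ((-3*S + 8*N) + S)) = 5/(-7 + (-2*S + 8*N)) = 5/(-7 - 2*S + 8*N))
l(Q, m)² = (5/(-7 - 2*24 + 8*11))² = (5/(-7 - 48 + 88))² = (5/33)² = 25/1089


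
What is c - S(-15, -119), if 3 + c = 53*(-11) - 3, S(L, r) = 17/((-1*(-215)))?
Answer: -126652/215 ≈ -589.08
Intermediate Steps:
S(L, r) = 17/215
c = -589 (c = -3 + (53*(-11) - 3) = -3 + (-583 - 3) = -3 - 586 = -589)
c - S(-15, -119) = -589 - 1*17/215 = -589 - 17/215 = -126652/215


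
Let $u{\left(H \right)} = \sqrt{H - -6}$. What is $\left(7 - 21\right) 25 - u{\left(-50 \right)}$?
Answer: $-350 - 2 i \sqrt{11} \approx -350.0 - 6.6332 i$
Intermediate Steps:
$u{\left(H \right)} = \sqrt{6 + H}$ ($u{\left(H \right)} = \sqrt{H + \left(-9 + 15\right)} = \sqrt{H + 6} = \sqrt{6 + H}$)
$\left(7 - 21\right) 25 - u{\left(-50 \right)} = \left(7 - 21\right) 25 - \sqrt{6 - 50} = \left(-14\right) 25 - \sqrt{-44} = -350 - 2 i \sqrt{11}$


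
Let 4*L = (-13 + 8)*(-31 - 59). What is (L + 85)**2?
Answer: 156025/4 ≈ 39006.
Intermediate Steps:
L = 225/2 (L = ((-13 + 8)*(-31 - 59))/4 = (-5*(-90))/4 = (1/4)*450 = 225/2 ≈ 112.50)
(L + 85)**2 = (225/2 + 85)**2 = (395/2)**2 = 156025/4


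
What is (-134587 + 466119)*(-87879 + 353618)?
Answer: 88100982148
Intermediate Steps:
(-134587 + 466119)*(-87879 + 353618) = 331532*265739 = 88100982148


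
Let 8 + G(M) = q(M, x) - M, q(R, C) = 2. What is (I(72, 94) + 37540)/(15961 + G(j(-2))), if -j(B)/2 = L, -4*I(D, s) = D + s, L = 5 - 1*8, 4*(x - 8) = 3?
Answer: 74997/31898 ≈ 2.3512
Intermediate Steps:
x = 35/4 (x = 8 + (¼)*3 = 8 + ¾ = 35/4 ≈ 8.7500)
L = -3 (L = 5 - 8 = -3)
I(D, s) = -D/4 - s/4 (I(D, s) = -(D + s)/4 = -D/4 - s/4)
j(B) = 6 (j(B) = -2*(-3) = 6)
G(M) = -6 - M (G(M) = -8 + (2 - M) = -6 - M)
(I(72, 94) + 37540)/(15961 + G(j(-2))) = ((-¼*72 - ¼*94) + 37540)/(15961 + (-6 - 1*6)) = ((-18 - 47/2) + 37540)/(15961 + (-6 - 6)) = (-83/2 + 37540)/(15961 - 12) = (74997/2)/15949 = (74997/2)*(1/15949) = 74997/31898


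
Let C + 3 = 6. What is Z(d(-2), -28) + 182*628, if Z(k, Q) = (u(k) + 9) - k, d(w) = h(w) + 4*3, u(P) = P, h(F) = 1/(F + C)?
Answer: 114305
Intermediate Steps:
C = 3 (C = -3 + 6 = 3)
h(F) = 1/(3 + F) (h(F) = 1/(F + 3) = 1/(3 + F))
d(w) = 12 + 1/(3 + w) (d(w) = 1/(3 + w) + 4*3 = 1/(3 + w) + 12 = 12 + 1/(3 + w))
Z(k, Q) = 9 (Z(k, Q) = (k + 9) - k = (9 + k) - k = 9)
Z(d(-2), -28) + 182*628 = 9 + 182*628 = 9 + 114296 = 114305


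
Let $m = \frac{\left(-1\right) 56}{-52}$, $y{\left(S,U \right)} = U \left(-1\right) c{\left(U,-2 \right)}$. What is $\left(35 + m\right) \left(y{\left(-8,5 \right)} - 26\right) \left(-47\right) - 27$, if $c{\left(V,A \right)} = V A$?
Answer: $- \frac{529383}{13} \approx -40722.0$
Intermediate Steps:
$c{\left(V,A \right)} = A V$
$y{\left(S,U \right)} = 2 U^{2}$ ($y{\left(S,U \right)} = U \left(-1\right) \left(- 2 U\right) = - U \left(- 2 U\right) = 2 U^{2}$)
$m = \frac{14}{13}$ ($m = \left(-56\right) \left(- \frac{1}{52}\right) = \frac{14}{13} \approx 1.0769$)
$\left(35 + m\right) \left(y{\left(-8,5 \right)} - 26\right) \left(-47\right) - 27 = \left(35 + \frac{14}{13}\right) \left(2 \cdot 5^{2} - 26\right) \left(-47\right) - 27 = \frac{469 \left(2 \cdot 25 - 26\right)}{13} \left(-47\right) - 27 = \frac{469 \left(50 - 26\right)}{13} \left(-47\right) - 27 = \frac{469}{13} \cdot 24 \left(-47\right) - 27 = \frac{11256}{13} \left(-47\right) - 27 = - \frac{529032}{13} - 27 = - \frac{529383}{13}$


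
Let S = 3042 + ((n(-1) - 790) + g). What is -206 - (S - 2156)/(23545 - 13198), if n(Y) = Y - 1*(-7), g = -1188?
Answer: -710132/3449 ≈ -205.90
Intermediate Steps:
n(Y) = 7 + Y (n(Y) = Y + 7 = 7 + Y)
S = 1070 (S = 3042 + (((7 - 1) - 790) - 1188) = 3042 + ((6 - 790) - 1188) = 3042 + (-784 - 1188) = 3042 - 1972 = 1070)
-206 - (S - 2156)/(23545 - 13198) = -206 - (1070 - 2156)/(23545 - 13198) = -206 - (-1086)/10347 = -206 - 1*(-362/3449) = -206 + 362/3449 = -710132/3449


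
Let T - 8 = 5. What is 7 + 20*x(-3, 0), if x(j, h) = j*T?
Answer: -773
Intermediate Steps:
T = 13 (T = 8 + 5 = 13)
x(j, h) = 13*j (x(j, h) = j*13 = 13*j)
7 + 20*x(-3, 0) = 7 + 20*(13*(-3)) = 7 + 20*(-39) = 7 - 780 = -773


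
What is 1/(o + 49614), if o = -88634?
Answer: -1/39020 ≈ -2.5628e-5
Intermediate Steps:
1/(o + 49614) = 1/(-88634 + 49614) = 1/(-39020) = -1/39020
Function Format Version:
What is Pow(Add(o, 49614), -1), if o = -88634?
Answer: Rational(-1, 39020) ≈ -2.5628e-5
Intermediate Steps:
Pow(Add(o, 49614), -1) = Pow(Add(-88634, 49614), -1) = Pow(-39020, -1) = Rational(-1, 39020)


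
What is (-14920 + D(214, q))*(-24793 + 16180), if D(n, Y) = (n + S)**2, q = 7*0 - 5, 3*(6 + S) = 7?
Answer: -252534117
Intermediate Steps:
S = -11/3 (S = -6 + (1/3)*7 = -6 + 7/3 = -11/3 ≈ -3.6667)
q = -5 (q = 0 - 5 = -5)
D(n, Y) = (-11/3 + n)**2 (D(n, Y) = (n - 11/3)**2 = (-11/3 + n)**2)
(-14920 + D(214, q))*(-24793 + 16180) = (-14920 + (-11 + 3*214)**2/9)*(-24793 + 16180) = (-14920 + (-11 + 642)**2/9)*(-8613) = (-14920 + (1/9)*631**2)*(-8613) = (-14920 + (1/9)*398161)*(-8613) = (-14920 + 398161/9)*(-8613) = (263881/9)*(-8613) = -252534117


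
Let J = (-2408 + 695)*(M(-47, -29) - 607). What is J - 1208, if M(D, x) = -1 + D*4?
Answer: 1362340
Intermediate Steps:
M(D, x) = -1 + 4*D
J = 1363548 (J = (-2408 + 695)*((-1 + 4*(-47)) - 607) = -1713*((-1 - 188) - 607) = -1713*(-189 - 607) = -1713*(-796) = 1363548)
J - 1208 = 1363548 - 1208 = 1362340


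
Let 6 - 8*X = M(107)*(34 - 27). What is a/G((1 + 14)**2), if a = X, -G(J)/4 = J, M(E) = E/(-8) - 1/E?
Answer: -5689/410880 ≈ -0.013846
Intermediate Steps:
M(E) = -1/E - E/8 (M(E) = E*(-1/8) - 1/E = -E/8 - 1/E = -1/E - E/8)
G(J) = -4*J
X = 85335/6848 (X = 3/4 - (-1/107 - 1/8*107)*(34 - 27)/8 = 3/4 - (-1*1/107 - 107/8)*7/8 = 3/4 - (-1/107 - 107/8)*7/8 = 3/4 - (-11457)*7/6848 = 3/4 - 1/8*(-80199/856) = 3/4 + 80199/6848 = 85335/6848 ≈ 12.461)
a = 85335/6848 ≈ 12.461
a/G((1 + 14)**2) = 85335/(6848*((-4*(1 + 14)**2))) = 85335/(6848*((-4*15**2))) = 85335/(6848*((-4*225))) = (85335/6848)/(-900) = (85335/6848)*(-1/900) = -5689/410880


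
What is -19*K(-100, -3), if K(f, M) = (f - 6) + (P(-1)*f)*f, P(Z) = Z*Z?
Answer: -187986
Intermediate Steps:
P(Z) = Z**2
K(f, M) = -6 + f + f**2 (K(f, M) = (f - 6) + ((-1)**2*f)*f = (-6 + f) + (1*f)*f = (-6 + f) + f*f = (-6 + f) + f**2 = -6 + f + f**2)
-19*K(-100, -3) = -19*(-6 - 100 + (-100)**2) = -19*(-6 - 100 + 10000) = -19*9894 = -187986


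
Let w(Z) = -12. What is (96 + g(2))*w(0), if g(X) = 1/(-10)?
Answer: -5754/5 ≈ -1150.8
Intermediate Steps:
g(X) = -⅒
(96 + g(2))*w(0) = (96 - ⅒)*(-12) = (959/10)*(-12) = -5754/5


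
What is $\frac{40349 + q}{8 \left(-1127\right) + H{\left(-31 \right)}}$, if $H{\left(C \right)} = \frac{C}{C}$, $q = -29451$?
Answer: $- \frac{10898}{9015} \approx -1.2089$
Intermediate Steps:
$H{\left(C \right)} = 1$
$\frac{40349 + q}{8 \left(-1127\right) + H{\left(-31 \right)}} = \frac{40349 - 29451}{8 \left(-1127\right) + 1} = \frac{10898}{-9016 + 1} = \frac{10898}{-9015} = 10898 \left(- \frac{1}{9015}\right) = - \frac{10898}{9015}$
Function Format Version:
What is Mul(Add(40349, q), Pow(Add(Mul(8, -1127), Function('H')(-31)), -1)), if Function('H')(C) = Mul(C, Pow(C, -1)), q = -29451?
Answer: Rational(-10898, 9015) ≈ -1.2089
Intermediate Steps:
Function('H')(C) = 1
Mul(Add(40349, q), Pow(Add(Mul(8, -1127), Function('H')(-31)), -1)) = Mul(Add(40349, -29451), Pow(Add(Mul(8, -1127), 1), -1)) = Mul(10898, Pow(Add(-9016, 1), -1)) = Mul(10898, Pow(-9015, -1)) = Mul(10898, Rational(-1, 9015)) = Rational(-10898, 9015)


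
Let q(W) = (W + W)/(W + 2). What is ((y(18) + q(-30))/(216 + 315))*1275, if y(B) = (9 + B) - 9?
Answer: 19975/413 ≈ 48.366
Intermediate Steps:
y(B) = B
q(W) = 2*W/(2 + W) (q(W) = (2*W)/(2 + W) = 2*W/(2 + W))
((y(18) + q(-30))/(216 + 315))*1275 = ((18 + 2*(-30)/(2 - 30))/(216 + 315))*1275 = ((18 + 2*(-30)/(-28))/531)*1275 = ((18 + 2*(-30)*(-1/28))*(1/531))*1275 = ((18 + 15/7)*(1/531))*1275 = ((141/7)*(1/531))*1275 = (47/1239)*1275 = 19975/413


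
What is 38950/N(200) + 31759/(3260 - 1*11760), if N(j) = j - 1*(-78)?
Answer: 161122999/1181500 ≈ 136.37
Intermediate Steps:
N(j) = 78 + j (N(j) = j + 78 = 78 + j)
38950/N(200) + 31759/(3260 - 1*11760) = 38950/(78 + 200) + 31759/(3260 - 1*11760) = 38950/278 + 31759/(3260 - 11760) = 38950*(1/278) + 31759/(-8500) = 19475/139 + 31759*(-1/8500) = 19475/139 - 31759/8500 = 161122999/1181500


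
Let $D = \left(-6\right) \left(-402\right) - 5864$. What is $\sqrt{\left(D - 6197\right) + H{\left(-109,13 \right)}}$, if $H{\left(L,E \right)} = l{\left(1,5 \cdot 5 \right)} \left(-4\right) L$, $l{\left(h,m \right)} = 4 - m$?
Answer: $i \sqrt{18805} \approx 137.13 i$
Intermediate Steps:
$D = -3452$ ($D = 2412 - 5864 = -3452$)
$H{\left(L,E \right)} = 84 L$ ($H{\left(L,E \right)} = \left(4 - 5 \cdot 5\right) \left(-4\right) L = \left(4 - 25\right) \left(-4\right) L = \left(-21\right) \left(-4\right) L = 84 L$)
$\sqrt{\left(D - 6197\right) + H{\left(-109,13 \right)}} = \sqrt{\left(-3452 - 6197\right) + 84 \left(-109\right)} = \sqrt{\left(-3452 - 6197\right) - 9156} = \sqrt{-9649 - 9156} = \sqrt{-18805} = i \sqrt{18805}$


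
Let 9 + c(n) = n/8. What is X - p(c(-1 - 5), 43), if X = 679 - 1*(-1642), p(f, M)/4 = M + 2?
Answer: 2141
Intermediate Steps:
c(n) = -9 + n/8
p(f, M) = 8 + 4*M (p(f, M) = 4*(M + 2) = 4*(2 + M) = 8 + 4*M)
X = 2321 (X = 679 + 1642 = 2321)
X - p(c(-1 - 5), 43) = 2321 - (8 + 4*43) = 2321 - (8 + 172) = 2321 - 1*180 = 2321 - 180 = 2141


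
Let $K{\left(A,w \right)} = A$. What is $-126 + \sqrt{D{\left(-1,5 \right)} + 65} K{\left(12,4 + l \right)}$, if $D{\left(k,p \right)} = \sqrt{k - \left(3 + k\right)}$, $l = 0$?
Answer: $-126 + 12 \sqrt{65 + i \sqrt{3}} \approx -29.244 + 1.2889 i$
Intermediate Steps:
$D{\left(k,p \right)} = i \sqrt{3}$ ($D{\left(k,p \right)} = \sqrt{-3} = i \sqrt{3}$)
$-126 + \sqrt{D{\left(-1,5 \right)} + 65} K{\left(12,4 + l \right)} = -126 + \sqrt{i \sqrt{3} + 65} \cdot 12 = -126 + \sqrt{65 + i \sqrt{3}} \cdot 12 = -126 + 12 \sqrt{65 + i \sqrt{3}}$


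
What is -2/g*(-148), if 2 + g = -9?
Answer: -296/11 ≈ -26.909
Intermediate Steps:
g = -11 (g = -2 - 9 = -11)
-2/g*(-148) = -2/(-11)*(-148) = -2*(-1/11)*(-148) = (2/11)*(-148) = -296/11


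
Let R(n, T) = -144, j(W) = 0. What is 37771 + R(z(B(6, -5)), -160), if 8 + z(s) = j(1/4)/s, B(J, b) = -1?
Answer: 37627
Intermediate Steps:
z(s) = -8 (z(s) = -8 + 0/s = -8 + 0 = -8)
37771 + R(z(B(6, -5)), -160) = 37771 - 144 = 37627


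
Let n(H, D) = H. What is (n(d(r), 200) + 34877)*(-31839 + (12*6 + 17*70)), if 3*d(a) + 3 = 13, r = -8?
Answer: -3199607857/3 ≈ -1.0665e+9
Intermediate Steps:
d(a) = 10/3 (d(a) = -1 + (⅓)*13 = -1 + 13/3 = 10/3)
(n(d(r), 200) + 34877)*(-31839 + (12*6 + 17*70)) = (10/3 + 34877)*(-31839 + (12*6 + 17*70)) = 104641*(-31839 + (72 + 1190))/3 = 104641*(-31839 + 1262)/3 = (104641/3)*(-30577) = -3199607857/3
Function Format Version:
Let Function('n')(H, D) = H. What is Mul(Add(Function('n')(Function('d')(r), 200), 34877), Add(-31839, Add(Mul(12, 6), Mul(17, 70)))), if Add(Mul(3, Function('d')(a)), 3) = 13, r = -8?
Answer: Rational(-3199607857, 3) ≈ -1.0665e+9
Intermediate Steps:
Function('d')(a) = Rational(10, 3) (Function('d')(a) = Add(-1, Mul(Rational(1, 3), 13)) = Add(-1, Rational(13, 3)) = Rational(10, 3))
Mul(Add(Function('n')(Function('d')(r), 200), 34877), Add(-31839, Add(Mul(12, 6), Mul(17, 70)))) = Mul(Add(Rational(10, 3), 34877), Add(-31839, Add(Mul(12, 6), Mul(17, 70)))) = Mul(Rational(104641, 3), Add(-31839, Add(72, 1190))) = Mul(Rational(104641, 3), Add(-31839, 1262)) = Mul(Rational(104641, 3), -30577) = Rational(-3199607857, 3)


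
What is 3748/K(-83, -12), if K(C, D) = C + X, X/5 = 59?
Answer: 937/53 ≈ 17.679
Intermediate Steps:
X = 295 (X = 5*59 = 295)
K(C, D) = 295 + C (K(C, D) = C + 295 = 295 + C)
3748/K(-83, -12) = 3748/(295 - 83) = 3748/212 = 3748*(1/212) = 937/53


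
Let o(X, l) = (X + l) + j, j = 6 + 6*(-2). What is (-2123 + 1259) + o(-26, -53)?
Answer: -949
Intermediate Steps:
j = -6 (j = 6 - 12 = -6)
o(X, l) = -6 + X + l (o(X, l) = (X + l) - 6 = -6 + X + l)
(-2123 + 1259) + o(-26, -53) = (-2123 + 1259) + (-6 - 26 - 53) = -864 - 85 = -949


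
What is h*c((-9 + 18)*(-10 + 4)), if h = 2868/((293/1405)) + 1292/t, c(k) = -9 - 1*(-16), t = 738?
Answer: 10409626766/108117 ≈ 96281.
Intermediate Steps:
c(k) = 7 (c(k) = -9 + 16 = 7)
h = 1487089538/108117 (h = 2868/((293/1405)) + 1292/738 = 2868/((293*(1/1405))) + 1292*(1/738) = 2868/(293/1405) + 646/369 = 2868*(1405/293) + 646/369 = 4029540/293 + 646/369 = 1487089538/108117 ≈ 13754.)
h*c((-9 + 18)*(-10 + 4)) = (1487089538/108117)*7 = 10409626766/108117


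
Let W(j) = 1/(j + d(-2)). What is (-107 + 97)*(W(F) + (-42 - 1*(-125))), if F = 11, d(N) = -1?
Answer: -831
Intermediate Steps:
W(j) = 1/(-1 + j) (W(j) = 1/(j - 1) = 1/(-1 + j))
(-107 + 97)*(W(F) + (-42 - 1*(-125))) = (-107 + 97)*(1/(-1 + 11) + (-42 - 1*(-125))) = -10*(1/10 + (-42 + 125)) = -10*(⅒ + 83) = -10*831/10 = -831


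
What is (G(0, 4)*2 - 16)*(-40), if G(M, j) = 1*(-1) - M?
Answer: 720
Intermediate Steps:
G(M, j) = -1 - M
(G(0, 4)*2 - 16)*(-40) = ((-1 - 1*0)*2 - 16)*(-40) = ((-1 + 0)*2 - 16)*(-40) = (-1*2 - 16)*(-40) = (-2 - 16)*(-40) = -18*(-40) = 720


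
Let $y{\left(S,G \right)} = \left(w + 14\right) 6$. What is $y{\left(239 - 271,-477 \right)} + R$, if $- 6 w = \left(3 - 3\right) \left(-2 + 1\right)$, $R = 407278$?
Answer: $407362$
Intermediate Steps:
$w = 0$ ($w = - \frac{\left(3 - 3\right) \left(-2 + 1\right)}{6} = - \frac{0 \left(-1\right)}{6} = \left(- \frac{1}{6}\right) 0 = 0$)
$y{\left(S,G \right)} = 84$ ($y{\left(S,G \right)} = \left(0 + 14\right) 6 = 14 \cdot 6 = 84$)
$y{\left(239 - 271,-477 \right)} + R = 84 + 407278 = 407362$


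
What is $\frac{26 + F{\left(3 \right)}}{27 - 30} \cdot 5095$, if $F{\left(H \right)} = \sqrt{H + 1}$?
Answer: $- \frac{142660}{3} \approx -47553.0$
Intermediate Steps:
$F{\left(H \right)} = \sqrt{1 + H}$
$\frac{26 + F{\left(3 \right)}}{27 - 30} \cdot 5095 = \frac{26 + \sqrt{1 + 3}}{27 - 30} \cdot 5095 = \frac{26 + \sqrt{4}}{-3} \cdot 5095 = \left(26 + 2\right) \left(- \frac{1}{3}\right) 5095 = 28 \left(- \frac{1}{3}\right) 5095 = \left(- \frac{28}{3}\right) 5095 = - \frac{142660}{3}$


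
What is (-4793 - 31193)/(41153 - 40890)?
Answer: -35986/263 ≈ -136.83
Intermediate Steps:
(-4793 - 31193)/(41153 - 40890) = -35986/263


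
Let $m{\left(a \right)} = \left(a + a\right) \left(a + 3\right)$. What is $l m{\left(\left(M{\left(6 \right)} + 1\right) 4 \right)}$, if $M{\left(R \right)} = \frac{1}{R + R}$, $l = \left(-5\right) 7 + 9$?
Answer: $- \frac{14872}{9} \approx -1652.4$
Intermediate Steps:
$l = -26$ ($l = -35 + 9 = -26$)
$M{\left(R \right)} = \frac{1}{2 R}$
$m{\left(a \right)} = 2 a \left(3 + a\right)$
$l m{\left(\left(M{\left(6 \right)} + 1\right) 4 \right)} = - 26 \cdot 2 \left(\frac{1}{2 \cdot 6} + 1\right) 4 \left(3 + \left(\frac{1}{2 \cdot 6} + 1\right) 4\right) = - 26 \cdot 2 \left(\frac{1}{2} \cdot \frac{1}{6} + 1\right) 4 \left(3 + \left(\frac{1}{2} \cdot \frac{1}{6} + 1\right) 4\right) = - 26 \cdot 2 \left(\frac{1}{12} + 1\right) 4 \left(3 + \left(\frac{1}{12} + 1\right) 4\right) = - 26 \cdot 2 \cdot \frac{13}{12} \cdot 4 \left(3 + \frac{13}{12} \cdot 4\right) = - 26 \cdot 2 \cdot \frac{13}{3} \left(3 + \frac{13}{3}\right) = - 26 \cdot 2 \cdot \frac{13}{3} \cdot \frac{22}{3} = \left(-26\right) \frac{572}{9} = - \frac{14872}{9}$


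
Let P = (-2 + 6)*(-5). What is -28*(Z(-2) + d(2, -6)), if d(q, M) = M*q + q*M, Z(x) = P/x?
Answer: 392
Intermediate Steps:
P = -20 (P = 4*(-5) = -20)
Z(x) = -20/x
d(q, M) = 2*M*q (d(q, M) = M*q + M*q = 2*M*q)
-28*(Z(-2) + d(2, -6)) = -28*(-20/(-2) + 2*(-6)*2) = -28*(-20*(-½) - 24) = -28*(10 - 24) = -28*(-14) = 392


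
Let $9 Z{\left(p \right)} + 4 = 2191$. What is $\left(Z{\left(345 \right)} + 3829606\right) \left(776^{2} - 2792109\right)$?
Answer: $-8387112710117$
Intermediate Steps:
$Z{\left(p \right)} = 243$ ($Z{\left(p \right)} = - \frac{4}{9} + \frac{1}{9} \cdot 2191 = - \frac{4}{9} + \frac{2191}{9} = 243$)
$\left(Z{\left(345 \right)} + 3829606\right) \left(776^{2} - 2792109\right) = \left(243 + 3829606\right) \left(776^{2} - 2792109\right) = 3829849 \left(602176 - 2792109\right) = 3829849 \left(-2189933\right) = -8387112710117$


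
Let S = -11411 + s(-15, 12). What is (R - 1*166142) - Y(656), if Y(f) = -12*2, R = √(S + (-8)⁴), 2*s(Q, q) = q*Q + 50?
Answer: -166118 + 6*I*√205 ≈ -1.6612e+5 + 85.907*I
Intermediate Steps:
s(Q, q) = 25 + Q*q/2 (s(Q, q) = (q*Q + 50)/2 = (Q*q + 50)/2 = (50 + Q*q)/2 = 25 + Q*q/2)
S = -11476 (S = -11411 + (25 + (½)*(-15)*12) = -11411 + (25 - 90) = -11411 - 65 = -11476)
R = 6*I*√205 (R = √(-11476 + (-8)⁴) = √(-11476 + 4096) = √(-7380) = 6*I*√205 ≈ 85.907*I)
Y(f) = -24
(R - 1*166142) - Y(656) = (6*I*√205 - 1*166142) - 1*(-24) = (6*I*√205 - 166142) + 24 = (-166142 + 6*I*√205) + 24 = -166118 + 6*I*√205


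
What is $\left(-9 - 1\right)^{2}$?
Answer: $100$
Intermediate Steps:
$\left(-9 - 1\right)^{2} = \left(-10\right)^{2} = 100$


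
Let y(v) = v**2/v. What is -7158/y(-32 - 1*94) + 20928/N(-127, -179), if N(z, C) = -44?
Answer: -96749/231 ≈ -418.83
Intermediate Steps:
y(v) = v
-7158/y(-32 - 1*94) + 20928/N(-127, -179) = -7158/(-32 - 1*94) + 20928/(-44) = -7158/(-32 - 94) + 20928*(-1/44) = -7158/(-126) - 5232/11 = -7158*(-1/126) - 5232/11 = 1193/21 - 5232/11 = -96749/231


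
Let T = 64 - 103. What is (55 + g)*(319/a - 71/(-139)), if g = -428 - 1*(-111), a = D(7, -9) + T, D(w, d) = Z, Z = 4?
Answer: 10966272/4865 ≈ 2254.1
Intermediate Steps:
D(w, d) = 4
T = -39
a = -35 (a = 4 - 39 = -35)
g = -317 (g = -428 + 111 = -317)
(55 + g)*(319/a - 71/(-139)) = (55 - 317)*(319/(-35) - 71/(-139)) = -262*(319*(-1/35) - 71*(-1/139)) = -262*(-319/35 + 71/139) = -262*(-41856/4865) = 10966272/4865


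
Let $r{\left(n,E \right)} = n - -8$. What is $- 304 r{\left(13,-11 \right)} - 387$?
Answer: $-6771$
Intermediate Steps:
$r{\left(n,E \right)} = 8 + n$ ($r{\left(n,E \right)} = n + 8 = 8 + n$)
$- 304 r{\left(13,-11 \right)} - 387 = - 304 \left(8 + 13\right) - 387 = \left(-304\right) 21 - 387 = -6384 - 387 = -6771$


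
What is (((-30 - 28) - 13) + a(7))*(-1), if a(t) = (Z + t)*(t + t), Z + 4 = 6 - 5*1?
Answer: 15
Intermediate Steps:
Z = -3 (Z = -4 + (6 - 5*1) = -4 + (6 - 5) = -4 + 1 = -3)
a(t) = 2*t*(-3 + t) (a(t) = (-3 + t)*(t + t) = (-3 + t)*(2*t) = 2*t*(-3 + t))
(((-30 - 28) - 13) + a(7))*(-1) = (((-30 - 28) - 13) + 2*7*(-3 + 7))*(-1) = ((-58 - 13) + 2*7*4)*(-1) = (-71 + 56)*(-1) = -15*(-1) = 15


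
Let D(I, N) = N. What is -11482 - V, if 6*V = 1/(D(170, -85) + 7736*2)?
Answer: -1060041205/92322 ≈ -11482.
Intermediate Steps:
V = 1/92322 (V = 1/(6*(-85 + 7736*2)) = 1/(6*(-85 + 15472)) = (1/6)/15387 = (1/6)*(1/15387) = 1/92322 ≈ 1.0832e-5)
-11482 - V = -11482 - 1*1/92322 = -11482 - 1/92322 = -1060041205/92322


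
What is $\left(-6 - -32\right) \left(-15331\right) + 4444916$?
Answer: $4046310$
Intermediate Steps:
$\left(-6 - -32\right) \left(-15331\right) + 4444916 = \left(-6 + 32\right) \left(-15331\right) + 4444916 = 26 \left(-15331\right) + 4444916 = -398606 + 4444916 = 4046310$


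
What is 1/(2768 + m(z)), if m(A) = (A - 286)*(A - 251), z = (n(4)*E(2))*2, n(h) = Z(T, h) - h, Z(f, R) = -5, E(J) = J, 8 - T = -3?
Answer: 1/95182 ≈ 1.0506e-5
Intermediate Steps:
T = 11 (T = 8 - 1*(-3) = 8 + 3 = 11)
n(h) = -5 - h
z = -36 (z = ((-5 - 1*4)*2)*2 = ((-5 - 4)*2)*2 = -9*2*2 = -18*2 = -36)
m(A) = (-286 + A)*(-251 + A)
1/(2768 + m(z)) = 1/(2768 + (71786 + (-36)**2 - 537*(-36))) = 1/(2768 + (71786 + 1296 + 19332)) = 1/(2768 + 92414) = 1/95182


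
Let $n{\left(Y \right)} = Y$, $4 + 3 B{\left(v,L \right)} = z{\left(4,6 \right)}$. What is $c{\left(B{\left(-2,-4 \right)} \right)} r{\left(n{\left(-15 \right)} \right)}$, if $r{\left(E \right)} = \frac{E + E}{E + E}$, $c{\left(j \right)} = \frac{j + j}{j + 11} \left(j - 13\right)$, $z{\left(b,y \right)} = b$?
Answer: $0$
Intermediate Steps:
$B{\left(v,L \right)} = 0$ ($B{\left(v,L \right)} = - \frac{4}{3} + \frac{1}{3} \cdot 4 = - \frac{4}{3} + \frac{4}{3} = 0$)
$c{\left(j \right)} = \frac{2 j \left(-13 + j\right)}{11 + j}$ ($c{\left(j \right)} = \frac{2 j}{11 + j} \left(-13 + j\right) = \frac{2 j \left(-13 + j\right)}{11 + j}$)
$r{\left(E \right)} = 1$ ($r{\left(E \right)} = \frac{2 E}{2 E} = 2 E \frac{1}{2 E} = 1$)
$c{\left(B{\left(-2,-4 \right)} \right)} r{\left(n{\left(-15 \right)} \right)} = 2 \cdot 0 \frac{1}{11 + 0} \left(-13 + 0\right) 1 = 2 \cdot 0 \cdot \frac{1}{11} \left(-13\right) 1 = 0 \cdot 1 = 0$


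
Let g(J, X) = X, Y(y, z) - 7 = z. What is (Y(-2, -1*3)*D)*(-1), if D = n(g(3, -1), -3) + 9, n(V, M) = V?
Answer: -32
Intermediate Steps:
Y(y, z) = 7 + z
D = 8 (D = -1 + 9 = 8)
(Y(-2, -1*3)*D)*(-1) = ((7 - 1*3)*8)*(-1) = ((7 - 3)*8)*(-1) = (4*8)*(-1) = 32*(-1) = -32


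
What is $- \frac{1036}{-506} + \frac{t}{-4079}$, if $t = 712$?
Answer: $\frac{1932786}{1031987} \approx 1.8729$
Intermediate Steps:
$- \frac{1036}{-506} + \frac{t}{-4079} = - \frac{1036}{-506} + \frac{712}{-4079} = \left(-1036\right) \left(- \frac{1}{506}\right) + 712 \left(- \frac{1}{4079}\right) = \frac{518}{253} - \frac{712}{4079} = \frac{1932786}{1031987}$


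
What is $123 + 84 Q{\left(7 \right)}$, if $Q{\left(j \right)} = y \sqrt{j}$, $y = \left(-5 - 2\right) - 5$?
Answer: $123 - 1008 \sqrt{7} \approx -2543.9$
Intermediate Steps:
$y = -12$ ($y = -7 - 5 = -12$)
$Q{\left(j \right)} = - 12 \sqrt{j}$
$123 + 84 Q{\left(7 \right)} = 123 + 84 \left(- 12 \sqrt{7}\right) = 123 - 1008 \sqrt{7}$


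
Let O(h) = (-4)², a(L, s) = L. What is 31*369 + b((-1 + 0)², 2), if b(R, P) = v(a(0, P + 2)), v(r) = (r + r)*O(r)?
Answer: 11439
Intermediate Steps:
O(h) = 16
v(r) = 32*r (v(r) = (r + r)*16 = (2*r)*16 = 32*r)
b(R, P) = 0 (b(R, P) = 32*0 = 0)
31*369 + b((-1 + 0)², 2) = 31*369 + 0 = 11439 + 0 = 11439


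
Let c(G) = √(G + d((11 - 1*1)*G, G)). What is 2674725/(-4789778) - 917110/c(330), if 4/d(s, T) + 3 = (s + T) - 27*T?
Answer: -2674725/4789778 - 1375665*√1023367582/871693 ≈ -50486.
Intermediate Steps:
d(s, T) = 4/(-3 + s - 26*T) (d(s, T) = 4/(-3 + ((s + T) - 27*T)) = 4/(-3 + ((T + s) - 27*T)) = 4/(-3 + (s - 26*T)) = 4/(-3 + s - 26*T))
c(G) = √(G + 4/(-3 - 16*G)) (c(G) = √(G + 4/(-3 + (11 - 1*1)*G - 26*G)) = √(G + 4/(-3 + (11 - 1)*G - 26*G)) = √(G + 4/(-3 + 10*G - 26*G)) = √(G + 4/(-3 - 16*G)))
2674725/(-4789778) - 917110/c(330) = 2674725/(-4789778) - 917110*√(3 + 16*330)/√(-4 + 330*(3 + 16*330)) = 2674725*(-1/4789778) - 917110*√(3 + 5280)/√(-4 + 330*(3 + 5280)) = -2674725/4789778 - 917110*3*√587/√(-4 + 330*5283) = -2674725/4789778 - 917110*3*√587/√(-4 + 1743390) = -2674725/4789778 - 917110*3*√1023367582/1743386 = -2674725/4789778 - 1375665*√1023367582/871693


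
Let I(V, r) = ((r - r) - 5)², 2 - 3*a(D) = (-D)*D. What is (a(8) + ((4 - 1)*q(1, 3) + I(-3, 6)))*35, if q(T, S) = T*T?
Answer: 1750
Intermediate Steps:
a(D) = ⅔ + D²/3 (a(D) = ⅔ - (-D)*D/3 = ⅔ - (-1)*D²/3 = ⅔ + D²/3)
q(T, S) = T²
I(V, r) = 25 (I(V, r) = (0 - 5)² = (-5)² = 25)
(a(8) + ((4 - 1)*q(1, 3) + I(-3, 6)))*35 = ((⅔ + (⅓)*8²) + ((4 - 1)*1² + 25))*35 = ((⅔ + (⅓)*64) + (3*1 + 25))*35 = ((⅔ + 64/3) + (3 + 25))*35 = (22 + 28)*35 = 50*35 = 1750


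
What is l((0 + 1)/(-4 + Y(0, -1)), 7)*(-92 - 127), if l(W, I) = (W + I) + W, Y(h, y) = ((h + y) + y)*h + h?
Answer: -2847/2 ≈ -1423.5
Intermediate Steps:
Y(h, y) = h + h*(h + 2*y) (Y(h, y) = (h + 2*y)*h + h = h*(h + 2*y) + h = h + h*(h + 2*y))
l(W, I) = I + 2*W (l(W, I) = (I + W) + W = I + 2*W)
l((0 + 1)/(-4 + Y(0, -1)), 7)*(-92 - 127) = (7 + 2*((0 + 1)/(-4 + 0*(1 + 0 + 2*(-1)))))*(-92 - 127) = (7 + 2*(1/(-4 + 0*(1 + 0 - 2))))*(-219) = (7 + 2*(1/(-4 + 0*(-1))))*(-219) = (7 + 2*(1/(-4 + 0)))*(-219) = (7 + 2*(1/(-4)))*(-219) = (7 + 2*(1*(-¼)))*(-219) = (7 + 2*(-¼))*(-219) = (7 - ½)*(-219) = (13/2)*(-219) = -2847/2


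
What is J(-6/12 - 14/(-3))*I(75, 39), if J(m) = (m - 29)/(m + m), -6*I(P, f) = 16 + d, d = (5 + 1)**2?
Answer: 1937/75 ≈ 25.827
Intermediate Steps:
d = 36 (d = 6**2 = 36)
I(P, f) = -26/3 (I(P, f) = -(16 + 36)/6 = -1/6*52 = -26/3)
J(m) = (-29 + m)/(2*m) (J(m) = (-29 + m)/((2*m)) = (-29 + m)*(1/(2*m)) = (-29 + m)/(2*m))
J(-6/12 - 14/(-3))*I(75, 39) = ((-29 + (-6/12 - 14/(-3)))/(2*(-6/12 - 14/(-3))))*(-26/3) = ((-29 + (-6*1/12 - 14*(-1/3)))/(2*(-6*1/12 - 14*(-1/3))))*(-26/3) = ((-29 + (-1/2 + 14/3))/(2*(-1/2 + 14/3)))*(-26/3) = ((-29 + 25/6)/(2*(25/6)))*(-26/3) = ((1/2)*(6/25)*(-149/6))*(-26/3) = -149/50*(-26/3) = 1937/75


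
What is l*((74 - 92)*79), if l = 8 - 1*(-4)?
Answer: -17064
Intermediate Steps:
l = 12 (l = 8 + 4 = 12)
l*((74 - 92)*79) = 12*((74 - 92)*79) = 12*(-18*79) = 12*(-1422) = -17064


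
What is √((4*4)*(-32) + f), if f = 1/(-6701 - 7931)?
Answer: I*√27404217930/7316 ≈ 22.627*I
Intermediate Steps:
f = -1/14632 (f = 1/(-14632) = -1/14632 ≈ -6.8343e-5)
√((4*4)*(-32) + f) = √((4*4)*(-32) - 1/14632) = √(16*(-32) - 1/14632) = √(-512 - 1/14632) = √(-7491585/14632) = I*√27404217930/7316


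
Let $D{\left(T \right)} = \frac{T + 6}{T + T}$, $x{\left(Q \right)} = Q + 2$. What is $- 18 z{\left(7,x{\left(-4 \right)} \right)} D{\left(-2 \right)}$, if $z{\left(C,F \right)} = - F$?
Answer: $36$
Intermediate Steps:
$x{\left(Q \right)} = 2 + Q$
$D{\left(T \right)} = \frac{6 + T}{2 T}$
$- 18 z{\left(7,x{\left(-4 \right)} \right)} D{\left(-2 \right)} = - 18 \left(- (2 - 4)\right) \frac{6 - 2}{2 \left(-2\right)} = - 18 \left(\left(-1\right) \left(-2\right)\right) \frac{1}{2} \left(- \frac{1}{2}\right) 4 = \left(-18\right) 2 \left(-1\right) = \left(-36\right) \left(-1\right) = 36$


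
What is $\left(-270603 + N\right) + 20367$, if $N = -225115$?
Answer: $-475351$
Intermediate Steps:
$\left(-270603 + N\right) + 20367 = \left(-270603 - 225115\right) + 20367 = -495718 + 20367 = -475351$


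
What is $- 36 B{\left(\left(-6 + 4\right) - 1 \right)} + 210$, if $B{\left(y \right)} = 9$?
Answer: $-114$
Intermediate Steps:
$- 36 B{\left(\left(-6 + 4\right) - 1 \right)} + 210 = \left(-36\right) 9 + 210 = -324 + 210 = -114$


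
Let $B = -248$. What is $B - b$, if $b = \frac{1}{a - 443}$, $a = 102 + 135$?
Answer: $- \frac{51087}{206} \approx -248.0$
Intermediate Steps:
$a = 237$
$b = - \frac{1}{206}$ ($b = \frac{1}{237 - 443} = \frac{1}{-206} = - \frac{1}{206} \approx -0.0048544$)
$B - b = -248 - - \frac{1}{206} = -248 + \frac{1}{206} = - \frac{51087}{206}$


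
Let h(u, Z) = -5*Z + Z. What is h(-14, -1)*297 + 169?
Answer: 1357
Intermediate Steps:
h(u, Z) = -4*Z
h(-14, -1)*297 + 169 = -4*(-1)*297 + 169 = 4*297 + 169 = 1188 + 169 = 1357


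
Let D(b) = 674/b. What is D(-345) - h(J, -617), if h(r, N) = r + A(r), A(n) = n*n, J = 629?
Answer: -136713824/345 ≈ -3.9627e+5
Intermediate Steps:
A(n) = n**2
h(r, N) = r + r**2
D(-345) - h(J, -617) = 674/(-345) - 629*(1 + 629) = 674*(-1/345) - 629*630 = -674/345 - 1*396270 = -674/345 - 396270 = -136713824/345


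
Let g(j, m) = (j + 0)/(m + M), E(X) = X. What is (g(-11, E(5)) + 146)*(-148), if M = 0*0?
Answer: -106412/5 ≈ -21282.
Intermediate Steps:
M = 0
g(j, m) = j/m (g(j, m) = (j + 0)/(m + 0) = j/m)
(g(-11, E(5)) + 146)*(-148) = (-11/5 + 146)*(-148) = (719/5)*(-148) = -106412/5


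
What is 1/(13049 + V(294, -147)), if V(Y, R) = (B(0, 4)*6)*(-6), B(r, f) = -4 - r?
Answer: 1/13193 ≈ 7.5798e-5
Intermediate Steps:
V(Y, R) = 144 (V(Y, R) = ((-4 - 1*0)*6)*(-6) = ((-4 + 0)*6)*(-6) = -4*6*(-6) = -24*(-6) = 144)
1/(13049 + V(294, -147)) = 1/(13049 + 144) = 1/13193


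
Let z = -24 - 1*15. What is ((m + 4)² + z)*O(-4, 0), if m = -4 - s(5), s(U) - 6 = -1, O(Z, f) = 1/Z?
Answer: 7/2 ≈ 3.5000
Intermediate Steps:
s(U) = 5 (s(U) = 6 - 1 = 5)
m = -9 (m = -4 - 1*5 = -4 - 5 = -9)
z = -39 (z = -24 - 15 = -39)
((m + 4)² + z)*O(-4, 0) = ((-9 + 4)² - 39)/(-4) = ((-5)² - 39)*(-¼) = (25 - 39)*(-¼) = -14*(-¼) = 7/2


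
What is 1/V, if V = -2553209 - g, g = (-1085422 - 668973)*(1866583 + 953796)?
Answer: 1/4948056262496 ≈ 2.0210e-13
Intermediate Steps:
g = -4948058815705 (g = -1754395*2820379 = -4948058815705)
V = 4948056262496 (V = -2553209 - 1*(-4948058815705) = -2553209 + 4948058815705 = 4948056262496)
1/V = 1/4948056262496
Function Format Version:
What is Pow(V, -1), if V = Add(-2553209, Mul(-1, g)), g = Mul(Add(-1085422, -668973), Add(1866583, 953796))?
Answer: Rational(1, 4948056262496) ≈ 2.0210e-13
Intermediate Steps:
g = -4948058815705 (g = Mul(-1754395, 2820379) = -4948058815705)
V = 4948056262496 (V = Add(-2553209, Mul(-1, -4948058815705)) = Add(-2553209, 4948058815705) = 4948056262496)
Pow(V, -1) = Pow(4948056262496, -1) = Rational(1, 4948056262496)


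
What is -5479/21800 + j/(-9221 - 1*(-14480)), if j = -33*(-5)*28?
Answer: 23967313/38215400 ≈ 0.62716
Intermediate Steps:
j = 4620 (j = 165*28 = 4620)
-5479/21800 + j/(-9221 - 1*(-14480)) = -5479/21800 + 4620/(-9221 - 1*(-14480)) = -5479*1/21800 + 4620/(-9221 + 14480) = -5479/21800 + 4620/5259 = -5479/21800 + 4620*(1/5259) = -5479/21800 + 1540/1753 = 23967313/38215400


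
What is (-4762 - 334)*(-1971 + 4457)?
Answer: -12668656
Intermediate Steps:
(-4762 - 334)*(-1971 + 4457) = -5096*2486 = -12668656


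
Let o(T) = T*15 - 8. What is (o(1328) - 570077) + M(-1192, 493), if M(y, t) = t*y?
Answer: -1137821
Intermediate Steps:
o(T) = -8 + 15*T (o(T) = 15*T - 8 = -8 + 15*T)
(o(1328) - 570077) + M(-1192, 493) = ((-8 + 15*1328) - 570077) + 493*(-1192) = ((-8 + 19920) - 570077) - 587656 = (19912 - 570077) - 587656 = -550165 - 587656 = -1137821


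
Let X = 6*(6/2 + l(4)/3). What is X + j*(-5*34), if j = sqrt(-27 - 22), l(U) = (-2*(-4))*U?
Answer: 82 - 1190*I ≈ 82.0 - 1190.0*I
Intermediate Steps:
l(U) = 8*U
X = 82 (X = 6*(6/2 + (8*4)/3) = 6*(6*(1/2) + 32*(1/3)) = 6*(3 + 32/3) = 6*(41/3) = 82)
j = 7*I (j = sqrt(-49) = 7*I ≈ 7.0*I)
X + j*(-5*34) = 82 + (7*I)*(-5*34) = 82 + (7*I)*(-170) = 82 - 1190*I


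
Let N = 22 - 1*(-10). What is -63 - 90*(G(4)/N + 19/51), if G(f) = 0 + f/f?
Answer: -27021/272 ≈ -99.342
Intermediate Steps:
G(f) = 1 (G(f) = 0 + 1 = 1)
N = 32 (N = 22 + 10 = 32)
-63 - 90*(G(4)/N + 19/51) = -63 - 90*(1/32 + 19/51) = -63 - 90*659/1632 = -63 - 9885/272 = -27021/272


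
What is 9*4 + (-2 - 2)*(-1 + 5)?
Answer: 20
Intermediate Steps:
9*4 + (-2 - 2)*(-1 + 5) = 36 - 4*4 = 36 - 16 = 20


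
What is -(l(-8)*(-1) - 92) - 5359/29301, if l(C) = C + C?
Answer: 2221517/29301 ≈ 75.817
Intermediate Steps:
l(C) = 2*C
-(l(-8)*(-1) - 92) - 5359/29301 = -((2*(-8))*(-1) - 92) - 5359/29301 = -(-16*(-1) - 92) - 5359*1/29301 = -(16 - 92) - 5359/29301 = -1*(-76) - 5359/29301 = 76 - 5359/29301 = 2221517/29301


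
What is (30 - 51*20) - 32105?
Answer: -33095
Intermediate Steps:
(30 - 51*20) - 32105 = (30 - 1020) - 32105 = -990 - 32105 = -33095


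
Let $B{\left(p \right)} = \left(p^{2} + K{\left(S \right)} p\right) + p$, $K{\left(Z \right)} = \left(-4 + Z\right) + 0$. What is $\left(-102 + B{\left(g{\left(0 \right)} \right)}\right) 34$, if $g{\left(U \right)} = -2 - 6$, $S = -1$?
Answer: $-204$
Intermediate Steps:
$K{\left(Z \right)} = -4 + Z$
$g{\left(U \right)} = -8$ ($g{\left(U \right)} = -2 - 6 = -8$)
$B{\left(p \right)} = p^{2} - 4 p$ ($B{\left(p \right)} = \left(p^{2} + \left(-4 - 1\right) p\right) + p = \left(p^{2} - 5 p\right) + p = p^{2} - 4 p$)
$\left(-102 + B{\left(g{\left(0 \right)} \right)}\right) 34 = \left(-102 - 8 \left(-4 - 8\right)\right) 34 = \left(-102 - -96\right) 34 = \left(-102 + 96\right) 34 = \left(-6\right) 34 = -204$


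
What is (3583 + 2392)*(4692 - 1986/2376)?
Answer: 11099763475/396 ≈ 2.8030e+7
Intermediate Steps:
(3583 + 2392)*(4692 - 1986/2376) = 5975*(4692 - 1986*1/2376) = 5975*(4692 - 331/396) = 5975*(1857701/396) = 11099763475/396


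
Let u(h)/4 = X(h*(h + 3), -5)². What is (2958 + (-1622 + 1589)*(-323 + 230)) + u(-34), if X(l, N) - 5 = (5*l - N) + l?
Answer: 160484251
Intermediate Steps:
X(l, N) = 5 - N + 6*l (X(l, N) = 5 + ((5*l - N) + l) = 5 + ((-N + 5*l) + l) = 5 + (-N + 6*l) = 5 - N + 6*l)
u(h) = 4*(10 + 6*h*(3 + h))² (u(h) = 4*(5 - 1*(-5) + 6*(h*(h + 3)))² = 4*(5 + 5 + 6*(h*(3 + h)))² = 4*(5 + 5 + 6*h*(3 + h))² = 4*(10 + 6*h*(3 + h))²)
(2958 + (-1622 + 1589)*(-323 + 230)) + u(-34) = (2958 + (-1622 + 1589)*(-323 + 230)) + 16*(5 + 3*(-34)*(3 - 34))² = (2958 - 33*(-93)) + 16*(5 + 3*(-34)*(-31))² = (2958 + 3069) + 16*(5 + 3162)² = 6027 + 16*3167² = 6027 + 16*10029889 = 6027 + 160478224 = 160484251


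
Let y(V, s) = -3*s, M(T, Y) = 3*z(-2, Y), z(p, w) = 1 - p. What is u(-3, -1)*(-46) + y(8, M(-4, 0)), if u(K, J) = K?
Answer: 111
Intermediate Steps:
M(T, Y) = 9 (M(T, Y) = 3*(1 - 1*(-2)) = 3*(1 + 2) = 3*3 = 9)
u(-3, -1)*(-46) + y(8, M(-4, 0)) = -3*(-46) - 3*9 = 138 - 27 = 111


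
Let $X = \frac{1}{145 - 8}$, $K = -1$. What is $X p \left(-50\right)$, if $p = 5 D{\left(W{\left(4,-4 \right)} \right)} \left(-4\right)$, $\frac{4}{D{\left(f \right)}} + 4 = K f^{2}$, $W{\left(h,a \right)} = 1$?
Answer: $- \frac{800}{137} \approx -5.8394$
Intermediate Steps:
$D{\left(f \right)} = \frac{4}{-4 - f^{2}}$
$p = 16$ ($p = 5 \left(- \frac{4}{4 + 1^{2}}\right) \left(-4\right) = 5 \left(- \frac{4}{4 + 1}\right) \left(-4\right) = 5 \left(- \frac{4}{5}\right) \left(-4\right) = \left(-4\right) \left(-4\right) = 16$)
$X = \frac{1}{137} \approx 0.0072993$
$X p \left(-50\right) = \frac{1}{137} \cdot 16 \left(-50\right) = \frac{16}{137} \left(-50\right) = - \frac{800}{137}$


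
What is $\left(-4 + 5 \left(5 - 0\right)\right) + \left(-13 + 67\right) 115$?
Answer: $6231$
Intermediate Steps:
$\left(-4 + 5 \left(5 - 0\right)\right) + \left(-13 + 67\right) 115 = \left(-4 + 5 \left(5 + 0\right)\right) + 54 \cdot 115 = \left(-4 + 5 \cdot 5\right) + 6210 = \left(-4 + 25\right) + 6210 = 21 + 6210 = 6231$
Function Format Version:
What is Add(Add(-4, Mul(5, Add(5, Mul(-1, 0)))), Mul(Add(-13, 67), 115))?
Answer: 6231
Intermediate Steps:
Add(Add(-4, Mul(5, Add(5, Mul(-1, 0)))), Mul(Add(-13, 67), 115)) = Add(Add(-4, Mul(5, Add(5, 0))), Mul(54, 115)) = Add(Add(-4, Mul(5, 5)), 6210) = Add(Add(-4, 25), 6210) = Add(21, 6210) = 6231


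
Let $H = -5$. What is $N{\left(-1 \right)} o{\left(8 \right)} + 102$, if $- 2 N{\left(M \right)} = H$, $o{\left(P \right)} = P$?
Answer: $122$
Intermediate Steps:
$N{\left(M \right)} = \frac{5}{2}$ ($N{\left(M \right)} = \left(- \frac{1}{2}\right) \left(-5\right) = \frac{5}{2}$)
$N{\left(-1 \right)} o{\left(8 \right)} + 102 = \frac{5}{2} \cdot 8 + 102 = 20 + 102 = 122$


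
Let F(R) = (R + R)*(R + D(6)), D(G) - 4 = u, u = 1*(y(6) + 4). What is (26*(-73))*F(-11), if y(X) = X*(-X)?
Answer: -1628484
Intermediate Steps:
y(X) = -X²
u = -32 (u = 1*(-1*6² + 4) = 1*(-1*36 + 4) = 1*(-36 + 4) = 1*(-32) = -32)
D(G) = -28 (D(G) = 4 - 32 = -28)
F(R) = 2*R*(-28 + R) (F(R) = (R + R)*(R - 28) = (2*R)*(-28 + R) = 2*R*(-28 + R))
(26*(-73))*F(-11) = (26*(-73))*(2*(-11)*(-28 - 11)) = -3796*(-11)*(-39) = -1898*858 = -1628484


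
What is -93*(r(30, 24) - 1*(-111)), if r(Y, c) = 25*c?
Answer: -66123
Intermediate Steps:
-93*(r(30, 24) - 1*(-111)) = -93*(25*24 - 1*(-111)) = -93*(600 + 111) = -93*711 = -66123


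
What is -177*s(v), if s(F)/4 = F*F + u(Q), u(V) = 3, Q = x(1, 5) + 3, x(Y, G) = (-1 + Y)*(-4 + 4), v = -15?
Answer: -161424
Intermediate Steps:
x(Y, G) = 0 (x(Y, G) = (-1 + Y)*0 = 0)
Q = 3 (Q = 0 + 3 = 3)
s(F) = 12 + 4*F² (s(F) = 4*(F*F + 3) = 4*(F² + 3) = 4*(3 + F²) = 12 + 4*F²)
-177*s(v) = -177*(12 + 4*(-15)²) = -177*(12 + 4*225) = -177*(12 + 900) = -177*912 = -161424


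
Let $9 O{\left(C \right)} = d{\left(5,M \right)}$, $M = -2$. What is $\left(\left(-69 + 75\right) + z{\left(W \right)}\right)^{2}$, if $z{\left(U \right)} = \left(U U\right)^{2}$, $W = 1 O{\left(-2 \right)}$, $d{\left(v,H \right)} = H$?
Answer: $\frac{1550941924}{43046721} \approx 36.029$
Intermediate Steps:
$O{\left(C \right)} = - \frac{2}{9}$ ($O{\left(C \right)} = \frac{1}{9} \left(-2\right) = - \frac{2}{9}$)
$W = - \frac{2}{9}$ ($W = 1 \left(- \frac{2}{9}\right) = - \frac{2}{9} \approx -0.22222$)
$z{\left(U \right)} = U^{4}$ ($z{\left(U \right)} = \left(U^{2}\right)^{2} = U^{4}$)
$\left(\left(-69 + 75\right) + z{\left(W \right)}\right)^{2} = \left(\left(-69 + 75\right) + \left(- \frac{2}{9}\right)^{4}\right)^{2} = \left(6 + \frac{16}{6561}\right)^{2} = \left(\frac{39382}{6561}\right)^{2} = \frac{1550941924}{43046721}$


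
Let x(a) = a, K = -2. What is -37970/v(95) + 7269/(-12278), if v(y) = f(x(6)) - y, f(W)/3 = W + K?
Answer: 465592333/1019074 ≈ 456.88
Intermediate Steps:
f(W) = -6 + 3*W (f(W) = 3*(W - 2) = 3*(-2 + W) = -6 + 3*W)
v(y) = 12 - y (v(y) = (-6 + 3*6) - y = (-6 + 18) - y = 12 - y)
-37970/v(95) + 7269/(-12278) = -37970/(12 - 1*95) + 7269/(-12278) = -37970/(12 - 95) + 7269*(-1/12278) = -37970/(-83) - 7269/12278 = -37970*(-1/83) - 7269/12278 = 37970/83 - 7269/12278 = 465592333/1019074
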